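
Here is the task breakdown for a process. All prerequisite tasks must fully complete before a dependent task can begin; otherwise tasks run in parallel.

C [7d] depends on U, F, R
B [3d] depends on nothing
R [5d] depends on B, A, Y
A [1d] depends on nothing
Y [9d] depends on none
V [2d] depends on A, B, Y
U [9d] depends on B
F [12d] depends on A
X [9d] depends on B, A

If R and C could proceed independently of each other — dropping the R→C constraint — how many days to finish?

20

Original critical path: Y→R→C = 9+5+7 = 21 ⇒ 21 days.
Without R→C, C's earliest start moves from 14 to 13.
New critical path: A→F→C = 1+12+7 = 20 ⇒ 20 days.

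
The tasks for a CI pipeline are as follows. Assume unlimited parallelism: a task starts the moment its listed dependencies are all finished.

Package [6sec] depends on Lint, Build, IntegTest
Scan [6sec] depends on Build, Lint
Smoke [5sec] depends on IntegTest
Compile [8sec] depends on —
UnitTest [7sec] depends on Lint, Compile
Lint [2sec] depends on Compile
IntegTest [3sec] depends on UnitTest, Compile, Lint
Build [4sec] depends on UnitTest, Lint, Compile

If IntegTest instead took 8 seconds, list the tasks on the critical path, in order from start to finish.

As given, the longest chain is Compile→Lint→UnitTest→Build→Package = 8+2+7+4+6 = 27, so the finish is 27 seconds.
IntegTest is off the critical path — its longest chain is 26 seconds, giving 1 of slack.
The binding chain switches to Compile→Lint→UnitTest→IntegTest→Package = 8+2+7+8+6 = 31; finish 31 seconds.

Compile, Lint, UnitTest, IntegTest, Package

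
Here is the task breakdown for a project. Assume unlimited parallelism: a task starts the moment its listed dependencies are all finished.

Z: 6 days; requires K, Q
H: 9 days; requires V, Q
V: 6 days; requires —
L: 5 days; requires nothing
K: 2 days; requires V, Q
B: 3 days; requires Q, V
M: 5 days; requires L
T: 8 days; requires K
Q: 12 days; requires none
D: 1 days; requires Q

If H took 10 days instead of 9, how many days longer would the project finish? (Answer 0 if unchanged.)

0

As given, the longest chain is Q→K→T = 12+2+8 = 22, so the finish is 22 days.
H is off the critical path — its longest chain is 21 days, giving 1 of slack.
New critical path: Q→H = 12+10 = 22 ⇒ 22 days.
Change in finish: 22 − 22 = +0 days.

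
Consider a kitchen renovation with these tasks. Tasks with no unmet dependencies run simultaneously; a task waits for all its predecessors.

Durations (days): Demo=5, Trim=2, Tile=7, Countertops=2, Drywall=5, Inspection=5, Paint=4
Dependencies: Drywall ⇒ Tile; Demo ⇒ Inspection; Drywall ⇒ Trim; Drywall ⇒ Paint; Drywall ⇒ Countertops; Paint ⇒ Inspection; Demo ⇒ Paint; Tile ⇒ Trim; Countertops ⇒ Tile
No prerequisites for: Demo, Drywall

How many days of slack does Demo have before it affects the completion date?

2

The longest chain is Drywall→Countertops→Tile→Trim = 5+2+7+2 = 16; overall finish 16 days.
The longest chain containing Demo totals 14 days.
So Demo can slip 7 − 5 = 2 days.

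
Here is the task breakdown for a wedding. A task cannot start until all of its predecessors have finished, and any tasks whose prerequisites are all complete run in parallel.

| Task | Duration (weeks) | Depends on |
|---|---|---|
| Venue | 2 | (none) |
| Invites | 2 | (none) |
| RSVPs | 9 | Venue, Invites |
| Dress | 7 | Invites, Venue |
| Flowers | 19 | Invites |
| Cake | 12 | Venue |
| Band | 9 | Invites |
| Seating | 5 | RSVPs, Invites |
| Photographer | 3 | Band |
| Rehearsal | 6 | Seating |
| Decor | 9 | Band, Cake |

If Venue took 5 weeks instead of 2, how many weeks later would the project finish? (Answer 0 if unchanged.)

As given, the longest chain is Venue→Cake→Decor = 2+12+9 = 23, so the finish is 23 weeks.
Venue lies on that path, so at 5 weeks the path becomes 26 weeks.
That remains the longest chain; total 26 weeks.
Change in finish: 26 − 23 = +3 weeks.

3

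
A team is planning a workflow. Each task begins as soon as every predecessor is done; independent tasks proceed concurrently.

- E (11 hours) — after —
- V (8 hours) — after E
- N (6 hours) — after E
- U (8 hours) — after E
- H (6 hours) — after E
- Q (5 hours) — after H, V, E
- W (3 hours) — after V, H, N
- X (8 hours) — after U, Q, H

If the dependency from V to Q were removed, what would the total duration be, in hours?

30

Original critical path: E→V→Q→X = 11+8+5+8 = 32 ⇒ 32 hours.
Without V→Q, Q's earliest start moves from 19 to 17.
The longest chain is now E→H→Q→X = 11+6+5+8 = 30, so the project takes 30 hours.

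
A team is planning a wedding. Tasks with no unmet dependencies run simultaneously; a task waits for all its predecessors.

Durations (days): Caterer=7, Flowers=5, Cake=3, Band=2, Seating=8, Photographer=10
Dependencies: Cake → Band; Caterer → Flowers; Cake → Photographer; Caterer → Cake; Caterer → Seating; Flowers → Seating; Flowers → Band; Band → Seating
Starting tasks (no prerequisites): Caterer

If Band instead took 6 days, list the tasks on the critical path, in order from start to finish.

Caterer, Flowers, Band, Seating

As given, the longest chain is Caterer→Flowers→Band→Seating = 7+5+2+8 = 22, so the finish is 22 days.
Band is on the critical path; changing it to 6 makes that path 26 days.
That remains the longest chain; total 26 days.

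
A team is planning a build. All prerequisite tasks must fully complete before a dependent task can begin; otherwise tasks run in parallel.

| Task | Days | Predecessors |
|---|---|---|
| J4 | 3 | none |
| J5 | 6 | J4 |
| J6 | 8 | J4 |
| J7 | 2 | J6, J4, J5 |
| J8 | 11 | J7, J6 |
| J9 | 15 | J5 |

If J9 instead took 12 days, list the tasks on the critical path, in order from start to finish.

Critical path before the change: J4→J5→J9 = 3+6+15 = 24 giving 24 days.
J9 is on the critical path; changing it to 12 makes that path 21 days.
The binding chain switches to J4→J6→J7→J8 = 3+8+2+11 = 24; finish 24 days.

J4, J6, J7, J8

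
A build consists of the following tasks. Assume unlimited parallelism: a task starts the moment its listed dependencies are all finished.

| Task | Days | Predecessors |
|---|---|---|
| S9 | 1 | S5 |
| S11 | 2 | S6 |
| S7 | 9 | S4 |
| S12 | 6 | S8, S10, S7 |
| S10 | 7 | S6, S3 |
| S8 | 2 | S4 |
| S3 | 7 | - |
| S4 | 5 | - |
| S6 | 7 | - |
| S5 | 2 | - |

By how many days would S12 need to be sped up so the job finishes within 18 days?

2

Current finish: 20 days; target: 18.
S12 is on every critical path, so each day cut from S12 cuts the finish by one (this holds down to a finish of 15).
Need 20 − 18 = 2 days off S12 → S12 becomes 4 days, finish becomes 18.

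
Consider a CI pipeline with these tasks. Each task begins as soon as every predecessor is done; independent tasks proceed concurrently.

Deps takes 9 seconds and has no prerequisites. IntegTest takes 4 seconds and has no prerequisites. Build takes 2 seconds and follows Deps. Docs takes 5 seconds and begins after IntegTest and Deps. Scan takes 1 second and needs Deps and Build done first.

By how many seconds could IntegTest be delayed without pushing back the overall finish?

The longest chain is Deps→Docs = 9+5 = 14; overall finish 14 seconds.
IntegTest finishes as early as 4 and must finish by 9.
Float = 14 − 9 = 5.

5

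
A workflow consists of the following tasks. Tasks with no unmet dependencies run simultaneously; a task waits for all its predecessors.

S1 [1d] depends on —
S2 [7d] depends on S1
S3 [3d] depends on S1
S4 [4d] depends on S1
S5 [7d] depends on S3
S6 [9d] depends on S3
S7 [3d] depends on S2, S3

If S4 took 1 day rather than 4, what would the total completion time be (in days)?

Critical path before the change: S1→S3→S6 = 1+3+9 = 13 giving 13 days.
S4 is off the critical path — its longest chain is 5 days, giving 8 of slack.
No other chain overtakes it, so the finish is 13 days.

13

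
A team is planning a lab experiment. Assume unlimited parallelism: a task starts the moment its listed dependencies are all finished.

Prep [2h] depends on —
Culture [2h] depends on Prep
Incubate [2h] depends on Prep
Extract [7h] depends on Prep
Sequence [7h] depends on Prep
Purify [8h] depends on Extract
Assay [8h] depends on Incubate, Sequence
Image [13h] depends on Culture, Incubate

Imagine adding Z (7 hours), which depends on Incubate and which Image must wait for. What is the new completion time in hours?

24

Originally the schedule takes 17 hours.
With Z inserted, Image now waits for max(Culture, Incubate, Z).
New critical path: Prep→Incubate→Z→Image = 2+2+7+13 = 24 ⇒ 24 hours.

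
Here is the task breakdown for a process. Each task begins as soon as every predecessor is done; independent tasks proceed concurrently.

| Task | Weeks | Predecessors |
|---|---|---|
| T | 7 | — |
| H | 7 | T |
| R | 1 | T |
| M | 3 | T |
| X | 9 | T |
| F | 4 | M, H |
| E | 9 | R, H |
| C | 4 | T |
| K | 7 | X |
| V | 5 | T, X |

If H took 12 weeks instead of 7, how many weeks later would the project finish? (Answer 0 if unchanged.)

Critical path before the change: T→H→E = 7+7+9 = 23 giving 23 weeks.
H is on the critical path; changing it to 12 makes that path 28 weeks.
The critical path is still T→H→E; finish is now 28 weeks.
Change in finish: 28 − 23 = +5 weeks.

5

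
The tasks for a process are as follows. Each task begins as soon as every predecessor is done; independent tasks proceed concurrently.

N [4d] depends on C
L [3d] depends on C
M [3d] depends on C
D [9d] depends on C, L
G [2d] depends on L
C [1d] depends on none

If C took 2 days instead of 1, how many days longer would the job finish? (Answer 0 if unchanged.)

Actual critical path: C→L→D = 1+3+9 = 13 ⇒ 13 days.
Since C is critical, the +1 change carries straight to that chain (now 14 days).
That remains the longest chain; total 14 days.
Change in finish: 14 − 13 = +1 days.

1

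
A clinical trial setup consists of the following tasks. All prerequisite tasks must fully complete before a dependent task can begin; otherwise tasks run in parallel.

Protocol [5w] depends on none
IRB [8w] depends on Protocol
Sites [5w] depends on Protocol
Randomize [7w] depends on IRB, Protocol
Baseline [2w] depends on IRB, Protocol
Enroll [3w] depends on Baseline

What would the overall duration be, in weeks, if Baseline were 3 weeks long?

20

Baseline: Protocol→IRB→Randomize = 5+8+7 = 20 → 20 weeks.
Baseline is off the critical path — its longest chain is 18 weeks, giving 2 of slack.
The critical path is still Protocol→IRB→Randomize; finish is now 20 weeks.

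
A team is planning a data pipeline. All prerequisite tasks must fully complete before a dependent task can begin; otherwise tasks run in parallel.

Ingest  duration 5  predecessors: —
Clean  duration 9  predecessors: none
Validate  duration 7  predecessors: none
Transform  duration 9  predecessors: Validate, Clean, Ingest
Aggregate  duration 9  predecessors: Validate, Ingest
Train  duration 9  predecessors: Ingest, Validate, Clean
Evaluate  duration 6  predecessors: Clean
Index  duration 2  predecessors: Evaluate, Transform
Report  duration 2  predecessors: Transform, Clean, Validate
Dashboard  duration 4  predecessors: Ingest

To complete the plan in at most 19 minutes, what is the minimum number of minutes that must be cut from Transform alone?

1

Current finish: 20 minutes; target: 19.
Transform is on every critical path, so each minute cut from Transform cuts the finish by one (this holds down to a finish of 18).
Need 20 − 19 = 1 minute off Transform → Transform becomes 8 minutes, finish becomes 19.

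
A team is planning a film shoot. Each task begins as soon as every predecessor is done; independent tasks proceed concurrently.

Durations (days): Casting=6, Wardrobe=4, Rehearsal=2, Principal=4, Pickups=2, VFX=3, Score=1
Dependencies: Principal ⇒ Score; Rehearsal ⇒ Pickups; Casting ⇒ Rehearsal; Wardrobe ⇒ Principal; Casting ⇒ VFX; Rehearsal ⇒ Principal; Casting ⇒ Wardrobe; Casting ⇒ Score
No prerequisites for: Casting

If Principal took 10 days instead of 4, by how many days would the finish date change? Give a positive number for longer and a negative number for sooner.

6

As given, the longest chain is Casting→Wardrobe→Principal→Score = 6+4+4+1 = 15, so the finish is 15 days.
Principal is on the critical path; changing it to 10 makes that path 21 days.
The critical path is still Casting→Wardrobe→Principal→Score; finish is now 21 days.
Change in finish: 21 − 15 = +6 days.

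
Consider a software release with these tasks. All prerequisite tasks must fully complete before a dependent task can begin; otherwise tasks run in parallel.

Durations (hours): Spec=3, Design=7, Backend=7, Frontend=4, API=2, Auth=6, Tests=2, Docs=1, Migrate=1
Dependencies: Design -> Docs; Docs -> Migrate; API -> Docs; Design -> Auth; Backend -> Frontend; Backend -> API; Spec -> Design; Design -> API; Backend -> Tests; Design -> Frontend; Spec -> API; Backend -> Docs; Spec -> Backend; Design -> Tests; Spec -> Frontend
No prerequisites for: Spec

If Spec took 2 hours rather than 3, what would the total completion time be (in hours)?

15

Baseline: Spec→Design→Auth = 3+7+6 = 16 → 16 hours.
Since Spec is critical, the -1 change carries straight to that chain (now 15 hours).
No other chain overtakes it, so the finish is 15 hours.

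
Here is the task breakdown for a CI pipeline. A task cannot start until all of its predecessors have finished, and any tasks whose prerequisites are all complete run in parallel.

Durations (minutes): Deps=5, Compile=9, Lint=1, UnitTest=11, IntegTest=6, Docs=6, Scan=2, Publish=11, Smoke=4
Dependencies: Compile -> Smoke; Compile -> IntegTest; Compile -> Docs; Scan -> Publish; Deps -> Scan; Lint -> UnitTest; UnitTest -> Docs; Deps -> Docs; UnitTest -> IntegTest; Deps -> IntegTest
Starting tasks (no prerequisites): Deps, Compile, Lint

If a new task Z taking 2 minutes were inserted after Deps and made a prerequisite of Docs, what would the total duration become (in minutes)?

Originally the plan takes 18 minutes.
With Z inserted, Docs now waits for max(Deps, UnitTest, Compile, Z).
New critical path: Deps→Scan→Publish = 5+2+11 = 18 ⇒ 18 minutes.

18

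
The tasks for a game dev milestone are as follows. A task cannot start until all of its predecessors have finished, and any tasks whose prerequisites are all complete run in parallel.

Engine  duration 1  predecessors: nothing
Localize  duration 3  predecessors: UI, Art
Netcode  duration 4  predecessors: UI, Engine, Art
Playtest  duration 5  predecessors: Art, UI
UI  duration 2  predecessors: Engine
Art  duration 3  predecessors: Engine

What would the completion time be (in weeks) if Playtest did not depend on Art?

8

Original critical path: Engine→Art→Playtest = 1+3+5 = 9 ⇒ 9 weeks.
Without Art→Playtest, Playtest's earliest start moves from 4 to 3.
New critical path: Engine→Art→Netcode = 1+3+4 = 8 ⇒ 8 weeks.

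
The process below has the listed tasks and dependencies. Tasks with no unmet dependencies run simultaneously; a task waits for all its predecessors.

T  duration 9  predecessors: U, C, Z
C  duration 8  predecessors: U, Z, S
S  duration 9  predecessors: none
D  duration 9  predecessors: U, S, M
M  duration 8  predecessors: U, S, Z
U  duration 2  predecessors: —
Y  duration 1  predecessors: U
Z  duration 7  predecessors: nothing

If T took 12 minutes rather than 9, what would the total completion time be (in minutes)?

The binding path is S→C→T = 9+8+9 = 26; finish at 26 minutes.
Since T is critical, the +3 change carries straight to that chain (now 29 minutes).
The critical path is still S→C→T; finish is now 29 minutes.

29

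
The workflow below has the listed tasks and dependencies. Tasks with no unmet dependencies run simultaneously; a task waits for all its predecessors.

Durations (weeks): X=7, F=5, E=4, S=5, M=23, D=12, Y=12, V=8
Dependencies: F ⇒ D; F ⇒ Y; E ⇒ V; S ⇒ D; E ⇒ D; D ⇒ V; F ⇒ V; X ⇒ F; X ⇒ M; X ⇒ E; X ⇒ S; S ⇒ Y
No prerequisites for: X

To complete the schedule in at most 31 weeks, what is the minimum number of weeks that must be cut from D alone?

1

Current finish: 32 weeks; target: 31.
D is on every critical path, so each week cut from D cuts the finish by one (this holds down to a finish of 30).
Need 32 − 31 = 1 week off D → D becomes 11 weeks, finish becomes 31.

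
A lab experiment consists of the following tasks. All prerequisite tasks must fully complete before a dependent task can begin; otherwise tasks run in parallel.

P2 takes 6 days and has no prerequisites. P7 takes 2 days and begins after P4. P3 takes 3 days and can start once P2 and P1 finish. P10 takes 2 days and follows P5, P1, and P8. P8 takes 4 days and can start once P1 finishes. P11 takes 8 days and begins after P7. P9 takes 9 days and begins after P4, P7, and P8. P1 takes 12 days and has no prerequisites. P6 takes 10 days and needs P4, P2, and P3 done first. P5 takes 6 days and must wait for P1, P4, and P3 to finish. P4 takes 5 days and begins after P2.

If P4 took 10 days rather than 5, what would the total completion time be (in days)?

Actual critical path: P1→P3→P6 = 12+3+10 = 25 ⇒ 25 days.
The longest path through P4 is only 22 days, so P4 has float 3.
The binding chain switches to P2→P4→P7→P9 = 6+10+2+9 = 27; finish 27 days.

27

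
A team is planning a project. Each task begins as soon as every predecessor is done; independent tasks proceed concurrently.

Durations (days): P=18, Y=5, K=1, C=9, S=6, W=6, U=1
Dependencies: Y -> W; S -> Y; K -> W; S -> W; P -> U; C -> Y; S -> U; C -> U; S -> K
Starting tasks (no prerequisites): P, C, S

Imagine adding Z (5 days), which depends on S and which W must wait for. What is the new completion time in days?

20

Originally the project takes 20 days.
With Z inserted, W now waits for max(K, S, Y, Z).
New critical path: C→Y→W = 9+5+6 = 20 ⇒ 20 days.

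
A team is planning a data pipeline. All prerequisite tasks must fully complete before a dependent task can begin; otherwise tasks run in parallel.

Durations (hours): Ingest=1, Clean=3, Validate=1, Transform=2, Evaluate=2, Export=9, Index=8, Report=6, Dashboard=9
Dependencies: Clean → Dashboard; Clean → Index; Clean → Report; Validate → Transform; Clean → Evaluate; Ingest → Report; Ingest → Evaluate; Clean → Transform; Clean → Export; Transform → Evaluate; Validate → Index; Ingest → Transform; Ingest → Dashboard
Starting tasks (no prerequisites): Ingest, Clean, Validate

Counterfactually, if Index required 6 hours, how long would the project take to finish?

12

As given, the longest chain is Clean→Export = 3+9 = 12, so the finish is 12 hours.
Index has 1 hour of float (longest path through it is 11).
The critical path is still Clean→Export; finish is now 12 hours.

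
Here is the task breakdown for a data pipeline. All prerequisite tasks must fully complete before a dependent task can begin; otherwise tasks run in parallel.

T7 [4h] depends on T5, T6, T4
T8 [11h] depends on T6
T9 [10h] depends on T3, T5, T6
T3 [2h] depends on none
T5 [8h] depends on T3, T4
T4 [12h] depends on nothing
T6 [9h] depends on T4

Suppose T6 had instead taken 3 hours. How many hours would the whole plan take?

The binding path is T4→T6→T8 = 12+9+11 = 32; finish at 32 hours.
T6 is on the critical path; changing it to 3 makes that path 26 hours.
The binding chain switches to T4→T5→T9 = 12+8+10 = 30; finish 30 hours.

30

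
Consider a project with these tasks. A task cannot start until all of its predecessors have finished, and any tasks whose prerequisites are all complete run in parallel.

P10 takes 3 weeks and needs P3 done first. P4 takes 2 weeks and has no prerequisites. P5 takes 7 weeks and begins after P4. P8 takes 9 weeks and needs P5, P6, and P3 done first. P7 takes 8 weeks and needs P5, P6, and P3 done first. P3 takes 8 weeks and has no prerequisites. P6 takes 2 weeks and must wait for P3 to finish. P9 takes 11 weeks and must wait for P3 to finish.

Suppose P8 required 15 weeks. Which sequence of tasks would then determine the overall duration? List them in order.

Actual critical path: P3→P6→P8 = 8+2+9 = 19 ⇒ 19 weeks.
Since P8 is critical, the +6 change carries straight to that chain (now 25 weeks).
The critical path is still P3→P6→P8; finish is now 25 weeks.

P3, P6, P8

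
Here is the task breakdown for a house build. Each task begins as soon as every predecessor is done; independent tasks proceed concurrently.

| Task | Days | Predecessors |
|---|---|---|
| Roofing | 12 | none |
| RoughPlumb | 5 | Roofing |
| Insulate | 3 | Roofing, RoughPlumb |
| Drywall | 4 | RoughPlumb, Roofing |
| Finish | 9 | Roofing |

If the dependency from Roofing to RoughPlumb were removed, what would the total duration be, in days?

With the dependency in place, Roofing→RoughPlumb→Drywall = 12+5+4 = 21 sets the finish at 21 days.
Without Roofing→RoughPlumb, RoughPlumb's earliest start moves from 12 to 0.
New critical path: Roofing→Finish = 12+9 = 21 ⇒ 21 days.

21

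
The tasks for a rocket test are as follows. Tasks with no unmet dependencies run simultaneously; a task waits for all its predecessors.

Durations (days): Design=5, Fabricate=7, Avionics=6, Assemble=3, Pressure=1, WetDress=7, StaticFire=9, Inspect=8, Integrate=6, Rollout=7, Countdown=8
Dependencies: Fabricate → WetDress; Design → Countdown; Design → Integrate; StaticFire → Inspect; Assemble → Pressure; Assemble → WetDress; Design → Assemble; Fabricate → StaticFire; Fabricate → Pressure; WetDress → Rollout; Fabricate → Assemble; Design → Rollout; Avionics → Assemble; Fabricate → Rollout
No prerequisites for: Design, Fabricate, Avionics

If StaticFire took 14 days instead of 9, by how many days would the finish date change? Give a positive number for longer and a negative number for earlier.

5

Actual critical path: Fabricate→StaticFire→Inspect = 7+9+8 = 24 ⇒ 24 days.
Since StaticFire is critical, the +5 change carries straight to that chain (now 29 days).
That remains the longest chain; total 29 days.
Change in finish: 29 − 24 = +5 days.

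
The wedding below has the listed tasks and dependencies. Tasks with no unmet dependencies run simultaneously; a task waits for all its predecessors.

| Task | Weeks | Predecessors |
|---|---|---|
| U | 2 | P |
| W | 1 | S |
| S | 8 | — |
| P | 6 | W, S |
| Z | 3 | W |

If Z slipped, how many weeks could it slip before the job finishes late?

S→W→P→U = 8+1+6+2 = 17 sets the makespan at 17 weeks.
The longest chain containing Z totals 12 weeks.
Slack of Z = 14 − 9 = 5 weeks.

5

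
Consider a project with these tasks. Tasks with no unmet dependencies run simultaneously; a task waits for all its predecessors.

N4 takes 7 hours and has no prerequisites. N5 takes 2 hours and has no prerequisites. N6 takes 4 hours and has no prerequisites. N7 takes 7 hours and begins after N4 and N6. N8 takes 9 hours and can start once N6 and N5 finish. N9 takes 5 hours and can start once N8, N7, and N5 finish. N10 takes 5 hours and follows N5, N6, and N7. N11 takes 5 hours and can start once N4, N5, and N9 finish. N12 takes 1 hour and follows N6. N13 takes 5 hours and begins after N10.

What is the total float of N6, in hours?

1

Critical path: N4→N7→N9→N11 = 7+7+5+5 = 24, so the finish is 24 hours.
N6 finishes as early as 4 and must finish by 5.
So N6 can slip 5 − 4 = 1 hour.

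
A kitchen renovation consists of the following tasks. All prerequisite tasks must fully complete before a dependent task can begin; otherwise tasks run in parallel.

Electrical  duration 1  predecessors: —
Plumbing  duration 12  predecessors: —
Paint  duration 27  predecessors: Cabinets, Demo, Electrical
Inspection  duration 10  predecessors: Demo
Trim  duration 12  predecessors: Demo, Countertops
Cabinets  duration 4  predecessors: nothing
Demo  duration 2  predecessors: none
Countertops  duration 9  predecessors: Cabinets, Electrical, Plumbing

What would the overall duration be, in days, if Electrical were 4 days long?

Actual critical path: Plumbing→Countertops→Trim = 12+9+12 = 33 ⇒ 33 days.
Electrical has 5 days of float (longest path through it is 28).
No other chain overtakes it, so the finish is 33 days.

33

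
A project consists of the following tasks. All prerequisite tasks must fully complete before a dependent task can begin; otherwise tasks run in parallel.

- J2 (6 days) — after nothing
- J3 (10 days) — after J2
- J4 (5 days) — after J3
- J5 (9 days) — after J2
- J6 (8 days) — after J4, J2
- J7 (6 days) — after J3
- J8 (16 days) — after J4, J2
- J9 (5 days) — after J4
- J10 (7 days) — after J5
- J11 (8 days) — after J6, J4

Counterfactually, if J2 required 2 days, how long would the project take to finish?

33

Actual critical path: J2→J3→J4→J6→J11 = 6+10+5+8+8 = 37 ⇒ 37 days.
J2 is on the critical path; changing it to 2 makes that path 33 days.
The critical path is still J2→J3→J4→J6→J11; finish is now 33 days.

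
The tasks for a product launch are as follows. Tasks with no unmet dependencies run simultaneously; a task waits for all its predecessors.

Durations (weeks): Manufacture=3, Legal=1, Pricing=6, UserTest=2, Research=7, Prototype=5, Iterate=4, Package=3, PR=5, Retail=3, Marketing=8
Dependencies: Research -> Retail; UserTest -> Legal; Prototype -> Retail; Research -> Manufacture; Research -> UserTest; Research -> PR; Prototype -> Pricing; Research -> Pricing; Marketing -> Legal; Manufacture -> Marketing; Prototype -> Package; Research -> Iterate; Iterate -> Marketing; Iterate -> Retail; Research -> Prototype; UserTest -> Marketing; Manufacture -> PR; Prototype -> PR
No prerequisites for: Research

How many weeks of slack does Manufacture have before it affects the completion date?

1

The longest chain is Research→Iterate→Marketing→Legal = 7+4+8+1 = 20; overall finish 20 weeks.
The longest chain containing Manufacture totals 19 weeks.
Slack of Manufacture = 8 − 7 = 1 week.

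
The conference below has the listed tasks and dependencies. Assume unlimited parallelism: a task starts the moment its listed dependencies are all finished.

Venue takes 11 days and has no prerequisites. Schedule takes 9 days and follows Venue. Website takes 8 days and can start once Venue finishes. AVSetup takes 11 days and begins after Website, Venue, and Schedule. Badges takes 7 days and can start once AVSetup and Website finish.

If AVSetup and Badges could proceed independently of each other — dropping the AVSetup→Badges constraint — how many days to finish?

31

With the dependency in place, Venue→Schedule→AVSetup→Badges = 11+9+11+7 = 38 sets the finish at 38 days.
Without AVSetup→Badges, Badges's earliest start moves from 31 to 19.
The longest chain is now Venue→Schedule→AVSetup = 11+9+11 = 31, so the project takes 31 days.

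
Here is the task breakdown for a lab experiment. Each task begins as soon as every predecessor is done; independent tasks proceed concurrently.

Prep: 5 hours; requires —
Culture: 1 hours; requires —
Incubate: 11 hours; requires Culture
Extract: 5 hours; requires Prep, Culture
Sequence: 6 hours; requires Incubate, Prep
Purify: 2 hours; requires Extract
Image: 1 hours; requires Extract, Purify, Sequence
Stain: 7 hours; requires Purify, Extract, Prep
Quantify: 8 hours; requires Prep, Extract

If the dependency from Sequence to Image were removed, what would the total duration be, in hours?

19

Before: longest chain Prep→Extract→Purify→Stain = 5+5+2+7 = 19, finish 19.
Without Sequence→Image, Image's earliest start moves from 18 to 12.
After: Prep→Extract→Purify→Stain = 5+5+2+7 = 19 → 19 hours.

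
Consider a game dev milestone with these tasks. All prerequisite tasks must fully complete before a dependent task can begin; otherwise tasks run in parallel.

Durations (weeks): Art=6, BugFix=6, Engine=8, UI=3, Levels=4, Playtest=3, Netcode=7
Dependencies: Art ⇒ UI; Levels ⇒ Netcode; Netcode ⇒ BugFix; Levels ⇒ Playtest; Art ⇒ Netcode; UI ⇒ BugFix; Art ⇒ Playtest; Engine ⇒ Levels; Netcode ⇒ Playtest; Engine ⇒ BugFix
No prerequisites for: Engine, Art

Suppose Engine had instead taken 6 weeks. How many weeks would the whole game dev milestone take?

Critical path before the change: Engine→Levels→Netcode→BugFix = 8+4+7+6 = 25 giving 25 weeks.
Engine is on the critical path; changing it to 6 makes that path 23 weeks.
The critical path is still Engine→Levels→Netcode→BugFix; finish is now 23 weeks.

23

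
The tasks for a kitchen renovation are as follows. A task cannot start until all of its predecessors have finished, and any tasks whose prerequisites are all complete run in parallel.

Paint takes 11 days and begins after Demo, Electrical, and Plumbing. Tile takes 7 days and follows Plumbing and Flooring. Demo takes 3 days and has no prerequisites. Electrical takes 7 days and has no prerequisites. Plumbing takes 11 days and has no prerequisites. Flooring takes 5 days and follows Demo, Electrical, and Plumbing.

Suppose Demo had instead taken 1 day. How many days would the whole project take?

As given, the longest chain is Plumbing→Flooring→Tile = 11+5+7 = 23, so the finish is 23 days.
Demo has 8 days of float (longest path through it is 15).
That remains the longest chain; total 23 days.

23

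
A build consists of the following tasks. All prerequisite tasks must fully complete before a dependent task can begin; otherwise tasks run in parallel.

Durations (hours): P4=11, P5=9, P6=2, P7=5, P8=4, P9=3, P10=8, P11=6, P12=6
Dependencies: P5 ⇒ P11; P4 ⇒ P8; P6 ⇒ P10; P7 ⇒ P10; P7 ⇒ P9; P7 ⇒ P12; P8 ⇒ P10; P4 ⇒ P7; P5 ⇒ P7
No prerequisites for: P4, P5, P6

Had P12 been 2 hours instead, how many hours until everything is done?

Critical path before the change: P4→P7→P10 = 11+5+8 = 24 giving 24 hours.
The longest path through P12 is only 22 hours, so P12 has float 2.
The critical path is still P4→P7→P10; finish is now 24 hours.

24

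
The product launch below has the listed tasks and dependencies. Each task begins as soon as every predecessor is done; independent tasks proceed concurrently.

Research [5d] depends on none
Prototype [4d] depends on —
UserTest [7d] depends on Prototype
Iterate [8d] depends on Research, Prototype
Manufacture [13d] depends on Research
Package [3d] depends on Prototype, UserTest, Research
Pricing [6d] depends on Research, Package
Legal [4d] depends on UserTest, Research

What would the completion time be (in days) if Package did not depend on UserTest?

18

Before: longest chain Prototype→UserTest→Package→Pricing = 4+7+3+6 = 20, finish 20.
Without UserTest→Package, Package's earliest start moves from 11 to 5.
New critical path: Research→Manufacture = 5+13 = 18 ⇒ 18 days.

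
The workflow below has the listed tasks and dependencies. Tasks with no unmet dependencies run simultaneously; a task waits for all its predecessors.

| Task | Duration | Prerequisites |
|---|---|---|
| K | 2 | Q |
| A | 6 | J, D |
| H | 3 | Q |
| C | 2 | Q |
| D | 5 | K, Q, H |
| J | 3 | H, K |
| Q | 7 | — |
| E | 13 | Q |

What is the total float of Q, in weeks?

The longest chain is Q→H→D→A = 7+3+5+6 = 21; overall finish 21 weeks.
Longest path through Q: 21 weeks (earliest finish 7, latest finish 7).
Float = 21 − 21 = 0.

0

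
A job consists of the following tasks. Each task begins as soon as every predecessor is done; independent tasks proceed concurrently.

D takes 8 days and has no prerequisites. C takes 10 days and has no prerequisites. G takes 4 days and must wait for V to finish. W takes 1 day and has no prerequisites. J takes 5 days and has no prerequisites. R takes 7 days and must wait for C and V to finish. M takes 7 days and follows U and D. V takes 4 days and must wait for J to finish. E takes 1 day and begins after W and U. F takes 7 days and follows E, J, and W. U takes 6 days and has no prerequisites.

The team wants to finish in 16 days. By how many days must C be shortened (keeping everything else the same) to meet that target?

1

Current finish: 17 days; target: 16.
C is on every critical path, so each day cut from C cuts the finish by one (this holds down to a finish of 16).
Need 17 − 16 = 1 day off C → C becomes 9 days, finish becomes 16.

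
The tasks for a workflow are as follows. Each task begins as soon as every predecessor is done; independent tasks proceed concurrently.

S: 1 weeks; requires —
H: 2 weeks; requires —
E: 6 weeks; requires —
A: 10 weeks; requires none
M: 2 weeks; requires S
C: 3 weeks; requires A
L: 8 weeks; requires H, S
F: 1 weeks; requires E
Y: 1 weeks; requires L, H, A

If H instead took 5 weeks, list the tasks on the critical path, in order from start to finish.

Actual critical path: A→C = 10+3 = 13 ⇒ 13 weeks.
The longest path through H is only 11 weeks, so H has float 2.
New critical path: H→L→Y = 5+8+1 = 14 ⇒ 14 weeks.

H, L, Y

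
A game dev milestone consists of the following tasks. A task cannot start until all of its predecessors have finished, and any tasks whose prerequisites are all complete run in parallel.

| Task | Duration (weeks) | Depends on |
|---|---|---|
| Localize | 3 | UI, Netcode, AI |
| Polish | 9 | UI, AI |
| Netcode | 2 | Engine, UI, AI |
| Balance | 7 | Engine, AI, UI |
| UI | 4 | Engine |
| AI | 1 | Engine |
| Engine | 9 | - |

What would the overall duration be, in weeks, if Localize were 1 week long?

The binding path is Engine→UI→Polish = 9+4+9 = 22; finish at 22 weeks.
Localize is off the critical path — its longest chain is 18 weeks, giving 4 of slack.
That remains the longest chain; total 22 weeks.

22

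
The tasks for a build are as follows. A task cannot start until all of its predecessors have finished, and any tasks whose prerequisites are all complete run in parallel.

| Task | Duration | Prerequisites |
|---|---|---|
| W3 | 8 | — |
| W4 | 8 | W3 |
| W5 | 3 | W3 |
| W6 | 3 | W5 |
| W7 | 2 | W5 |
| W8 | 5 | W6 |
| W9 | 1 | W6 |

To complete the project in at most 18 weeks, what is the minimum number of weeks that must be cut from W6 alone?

1

Current finish: 19 weeks; target: 18.
W6 is on every critical path, so each week cut from W6 cuts the finish by one (this holds down to a finish of 17).
Need 19 − 18 = 1 week off W6 → W6 becomes 2 weeks, finish becomes 18.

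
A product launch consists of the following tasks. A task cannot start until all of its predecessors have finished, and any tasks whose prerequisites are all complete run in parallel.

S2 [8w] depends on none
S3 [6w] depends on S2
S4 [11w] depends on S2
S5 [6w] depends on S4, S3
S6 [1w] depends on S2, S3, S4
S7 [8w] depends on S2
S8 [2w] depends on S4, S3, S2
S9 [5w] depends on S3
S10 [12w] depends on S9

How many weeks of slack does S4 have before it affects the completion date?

The longest chain is S2→S3→S9→S10 = 8+6+5+12 = 31; overall finish 31 weeks.
S4 finishes as early as 19 and must finish by 25.
Float = 31 − 25 = 6.

6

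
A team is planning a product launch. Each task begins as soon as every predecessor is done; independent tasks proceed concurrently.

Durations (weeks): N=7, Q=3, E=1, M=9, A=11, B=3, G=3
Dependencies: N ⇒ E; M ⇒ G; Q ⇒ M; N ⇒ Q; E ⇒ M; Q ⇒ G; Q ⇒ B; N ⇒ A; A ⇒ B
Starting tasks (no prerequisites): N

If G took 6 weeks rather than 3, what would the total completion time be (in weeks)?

Actual critical path: N→Q→M→G = 7+3+9+3 = 22 ⇒ 22 weeks.
Since G is critical, the +3 change carries straight to that chain (now 25 weeks).
The critical path is still N→Q→M→G; finish is now 25 weeks.

25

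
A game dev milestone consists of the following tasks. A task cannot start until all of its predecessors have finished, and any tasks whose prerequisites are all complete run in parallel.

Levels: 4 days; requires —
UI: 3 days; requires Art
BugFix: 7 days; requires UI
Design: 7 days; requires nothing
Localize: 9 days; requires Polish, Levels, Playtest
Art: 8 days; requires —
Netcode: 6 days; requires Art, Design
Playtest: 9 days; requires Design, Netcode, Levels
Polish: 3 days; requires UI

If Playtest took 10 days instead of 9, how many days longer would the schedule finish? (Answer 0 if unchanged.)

The binding path is Art→Netcode→Playtest→Localize = 8+6+9+9 = 32; finish at 32 days.
Playtest is on the critical path; changing it to 10 makes that path 33 days.
No other chain overtakes it, so the finish is 33 days.
Change in finish: 33 − 32 = +1 days.

1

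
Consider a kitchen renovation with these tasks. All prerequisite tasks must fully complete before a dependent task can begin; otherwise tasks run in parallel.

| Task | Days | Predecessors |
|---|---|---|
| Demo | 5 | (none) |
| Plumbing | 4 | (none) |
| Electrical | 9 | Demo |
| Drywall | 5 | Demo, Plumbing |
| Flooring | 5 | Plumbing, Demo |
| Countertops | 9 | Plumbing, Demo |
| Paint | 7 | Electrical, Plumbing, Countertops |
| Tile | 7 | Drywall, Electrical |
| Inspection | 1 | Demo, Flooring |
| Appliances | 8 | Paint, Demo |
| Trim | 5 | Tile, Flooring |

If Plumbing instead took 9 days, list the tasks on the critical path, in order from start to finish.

Plumbing, Countertops, Paint, Appliances

The binding path is Demo→Electrical→Paint→Appliances = 5+9+7+8 = 29; finish at 29 days.
The longest path through Plumbing is only 28 days, so Plumbing has float 1.
New critical path: Plumbing→Countertops→Paint→Appliances = 9+9+7+8 = 33 ⇒ 33 days.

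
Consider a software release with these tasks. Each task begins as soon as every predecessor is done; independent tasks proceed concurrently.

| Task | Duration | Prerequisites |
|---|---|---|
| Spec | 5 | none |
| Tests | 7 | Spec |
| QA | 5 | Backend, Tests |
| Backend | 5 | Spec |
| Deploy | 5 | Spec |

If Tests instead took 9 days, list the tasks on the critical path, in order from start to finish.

Critical path before the change: Spec→Tests→QA = 5+7+5 = 17 giving 17 days.
Tests lies on that path, so at 9 days the path becomes 19 days.
No other chain overtakes it, so the finish is 19 days.

Spec, Tests, QA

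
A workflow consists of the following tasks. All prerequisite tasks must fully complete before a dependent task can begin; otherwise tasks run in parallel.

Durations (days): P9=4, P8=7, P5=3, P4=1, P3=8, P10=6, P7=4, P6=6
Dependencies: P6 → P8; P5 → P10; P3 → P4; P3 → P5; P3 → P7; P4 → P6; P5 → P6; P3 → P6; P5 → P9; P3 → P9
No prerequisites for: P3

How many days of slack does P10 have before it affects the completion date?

7

Critical path: P3→P5→P6→P8 = 8+3+6+7 = 24, so the finish is 24 days.
Longest path through P10: 17 days (earliest finish 17, latest finish 24).
So P10 can slip 24 − 17 = 7 days.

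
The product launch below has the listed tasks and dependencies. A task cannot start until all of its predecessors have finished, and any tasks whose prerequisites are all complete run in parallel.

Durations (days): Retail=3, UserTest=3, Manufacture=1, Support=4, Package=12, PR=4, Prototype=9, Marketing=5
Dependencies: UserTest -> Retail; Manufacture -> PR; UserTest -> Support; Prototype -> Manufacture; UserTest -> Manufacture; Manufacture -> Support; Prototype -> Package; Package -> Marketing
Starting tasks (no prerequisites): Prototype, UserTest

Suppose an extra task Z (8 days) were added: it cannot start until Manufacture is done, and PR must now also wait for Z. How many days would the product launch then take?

Originally the product launch takes 26 days.
With Z inserted, PR now waits for max(Manufacture, Z).
New critical path: Prototype→Package→Marketing = 9+12+5 = 26 ⇒ 26 days.

26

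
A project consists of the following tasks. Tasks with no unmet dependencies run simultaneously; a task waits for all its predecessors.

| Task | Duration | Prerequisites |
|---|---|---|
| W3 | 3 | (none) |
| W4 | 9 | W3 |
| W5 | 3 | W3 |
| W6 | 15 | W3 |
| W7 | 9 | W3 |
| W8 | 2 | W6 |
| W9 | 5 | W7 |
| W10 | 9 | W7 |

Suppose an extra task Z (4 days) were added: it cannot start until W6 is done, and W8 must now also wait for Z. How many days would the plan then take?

Originally the plan takes 21 days.
With Z inserted, W8 now waits for max(W6, Z).
New critical path: W3→W6→Z→W8 = 3+15+4+2 = 24 ⇒ 24 days.

24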